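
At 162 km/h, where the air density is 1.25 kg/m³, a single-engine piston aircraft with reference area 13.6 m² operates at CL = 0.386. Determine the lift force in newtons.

Convert speed: v = 162 km/h ÷ 3.6 = 45 m/s.
L = ½ρv²S·CL = ½ × 1.25 × 45² × 13.6 × 0.386 = 6640 N ≈ 6.64 kN

L = 6640 N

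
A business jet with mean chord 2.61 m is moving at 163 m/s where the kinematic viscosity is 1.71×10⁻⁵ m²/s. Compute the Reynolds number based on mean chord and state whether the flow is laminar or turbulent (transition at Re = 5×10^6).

Re = 2.49×10^7 (turbulent)

Re = v·c/ν = 163 × 2.61 / (1.71×10⁻⁵) = 2.49×10^7
Since 2.49×10^7 > 5×10^6, the flow is turbulent.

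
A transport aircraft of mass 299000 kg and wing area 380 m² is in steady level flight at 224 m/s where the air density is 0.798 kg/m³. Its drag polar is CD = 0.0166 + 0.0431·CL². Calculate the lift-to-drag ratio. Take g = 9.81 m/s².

L/D = 16.8

Level flight ⇒ L = W = m·g = 299000 × 9.81 = 2.9332×10^6 N.
q = ½ρv² = ½ × 0.798 × 224² = 20020 Pa.
Required CL = L/(qS) = 2.9332×10^6/(20020·380) = 0.3856.
CD = 0.0166 + 0.0431 × 0.3856² = 0.02301.
L/D = CL/CD = 0.3856 / 0.02301 = 16.8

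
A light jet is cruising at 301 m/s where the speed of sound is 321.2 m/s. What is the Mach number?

M = v/a = 301 / 321.2 = 0.937

M = 0.937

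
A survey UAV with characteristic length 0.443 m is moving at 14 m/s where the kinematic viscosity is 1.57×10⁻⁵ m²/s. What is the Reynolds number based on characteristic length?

Re = 3.95×10^5

Re = v·c/ν = 14 × 0.443 / (1.57×10⁻⁵) = 3.95×10^5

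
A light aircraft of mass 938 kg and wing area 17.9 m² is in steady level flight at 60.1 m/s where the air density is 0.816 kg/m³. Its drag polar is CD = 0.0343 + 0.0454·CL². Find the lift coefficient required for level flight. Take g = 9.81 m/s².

CL = 0.349

In steady level flight, lift balances weight: W = mg = 938 × 9.81 = 9201.8 N.
Dynamic pressure q = 0.5 × 0.816 × 60.1² = 1474 Pa.
CL = 2W/(ρv²S) = 2×9201.8/(0.816×60.1²×17.9) = 0.3488.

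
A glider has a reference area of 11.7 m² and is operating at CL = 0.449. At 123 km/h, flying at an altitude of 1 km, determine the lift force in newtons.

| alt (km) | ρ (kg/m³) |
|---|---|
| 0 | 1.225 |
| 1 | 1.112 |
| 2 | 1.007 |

L = 3410 N

At 1 km, from the table: ρ = 1.112 kg/m³.
Convert speed: v = 123 km/h ÷ 3.6 = 34.17 m/s.
L = ½ρv²S·CL = ½ × 1.112 × 34.17² × 11.7 × 0.449 = 3410 N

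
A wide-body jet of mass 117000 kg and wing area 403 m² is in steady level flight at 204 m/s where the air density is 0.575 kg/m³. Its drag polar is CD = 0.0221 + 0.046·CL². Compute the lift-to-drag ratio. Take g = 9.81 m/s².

L/D = 9.63

Level flight ⇒ L = W = m·g = 117000 × 9.81 = 1.1478×10^6 N.
q = ½ρv² = ½ × 0.575 × 204² = 11960 Pa.
CL = 2W/(ρv²S) = 2×1.1478×10^6/(0.575×204²×403) = 0.238.
CD = 0.0221 + 0.046 × 0.238² = 0.02471.
L/D = CL/CD = 0.238 / 0.02471 = 9.63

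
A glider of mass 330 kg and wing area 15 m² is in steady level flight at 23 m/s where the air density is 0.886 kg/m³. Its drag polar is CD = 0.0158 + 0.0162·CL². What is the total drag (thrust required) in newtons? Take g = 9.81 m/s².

D = 104 N

In steady level flight, lift balances weight: W = mg = 330 × 9.81 = 3237.3 N.
Dynamic pressure q = 0.5 × 0.886 × 23² = 234.3 Pa.
CL = 2W/(ρv²S) = 2×3237.3/(0.886×23²×15) = 0.9209.
CD = 0.0158 + 0.0162 × 0.9209² = 0.02954.
D = q·S·CD = 234.3 × 15 × 0.02954 = 103.8 N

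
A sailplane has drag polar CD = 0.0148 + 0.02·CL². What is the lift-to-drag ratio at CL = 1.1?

L/D = 28.2

CD = 0.0148 + 0.02 × 1.1² = 0.039
L/D = CL/CD = 1.1 / 0.039 = 28.2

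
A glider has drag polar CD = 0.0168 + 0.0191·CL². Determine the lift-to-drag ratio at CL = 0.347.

L/D = 18.2

CD = 0.0168 + 0.0191 × 0.347² = 0.0191
L/D = CL/CD = 0.347 / 0.0191 = 18.2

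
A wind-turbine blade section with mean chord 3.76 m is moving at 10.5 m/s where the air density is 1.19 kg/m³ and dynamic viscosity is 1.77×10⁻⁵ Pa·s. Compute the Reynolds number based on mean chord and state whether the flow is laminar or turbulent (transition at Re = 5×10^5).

Re = 2.65×10^6 (turbulent)

Re = ρ·v·c/μ = 1.19 × 10.5 × 3.76 / (1.77×10⁻⁵) = 2.65×10^6
Since 2.65×10^6 > 5×10^5, the flow is turbulent.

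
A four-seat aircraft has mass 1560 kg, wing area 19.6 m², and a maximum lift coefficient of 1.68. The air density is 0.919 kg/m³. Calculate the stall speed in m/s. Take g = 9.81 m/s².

V_stall = 31.8 m/s

At stall, lift equals weight: L = W = m·g = 1560 × 9.81 = 15300 N.
From L = ½ρV²S·CL,max = W: V_stall = √(2W/(ρSCL,max)) = √(2·15300/(0.919·19.6·1.68))
V_stall = √1011 = 31.8 m/s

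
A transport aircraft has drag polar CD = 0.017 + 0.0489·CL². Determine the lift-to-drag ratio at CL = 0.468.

CD = 0.017 + 0.0489 × 0.468² = 0.02771
L/D = CL/CD = 0.468 / 0.02771 = 16.9

L/D = 16.9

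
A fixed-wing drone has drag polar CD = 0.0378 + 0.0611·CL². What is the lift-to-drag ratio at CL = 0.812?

CD = 0.0378 + 0.0611 × 0.812² = 0.07809
L/D = CL/CD = 0.812 / 0.07809 = 10.4

L/D = 10.4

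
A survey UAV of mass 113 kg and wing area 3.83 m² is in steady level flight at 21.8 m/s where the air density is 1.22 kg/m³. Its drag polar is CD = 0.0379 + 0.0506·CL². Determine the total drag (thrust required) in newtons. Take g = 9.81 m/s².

D = 98.1 N

In steady level flight, lift balances weight: W = mg = 113 × 9.81 = 1108.5 N.
q = ½ρv² = ½ × 1.22 × 21.8² = 289.9 Pa.
CL = 2W/(ρv²S) = 2×1108.5/(1.22×21.8²×3.83) = 0.9984.
CD = 0.0379 + 0.0506 × 0.9984² = 0.08834.
D = q·S·CD = 289.9 × 3.83 × 0.08834 = 98.08 N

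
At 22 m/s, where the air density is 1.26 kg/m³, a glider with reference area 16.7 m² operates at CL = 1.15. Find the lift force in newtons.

L = ½ρv²S·CL = ½ × 1.26 × 22² × 16.7 × 1.15 = 5860 N ≈ 5.86 kN

L = 5860 N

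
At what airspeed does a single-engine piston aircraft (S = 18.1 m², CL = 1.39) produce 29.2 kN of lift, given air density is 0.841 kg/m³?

v = 52.5 m/s

L = ½ρv²S·CL ⇒ v = √(2L/(ρ·S·CL))
v = √(2 × 29200 / (0.841 × 18.1 × 1.39)) = √2760 = 52.5 m/s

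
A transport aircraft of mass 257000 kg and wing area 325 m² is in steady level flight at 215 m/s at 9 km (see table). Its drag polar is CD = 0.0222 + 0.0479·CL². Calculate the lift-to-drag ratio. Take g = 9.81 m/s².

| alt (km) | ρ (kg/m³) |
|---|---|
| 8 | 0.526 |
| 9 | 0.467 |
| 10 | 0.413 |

L/D = 15.3

At 9 km, from the table: ρ = 0.467 kg/m³.
Level flight ⇒ L = W = m·g = 257000 × 9.81 = 2.5212×10^6 N.
Dynamic pressure q = 0.5 × 0.467 × 215² = 10790 Pa.
CL = 2W/(ρv²S) = 2×2.5212×10^6/(0.467×215²×325) = 0.7187.
CD = 0.0222 + 0.0479 × 0.7187² = 0.04694.
L/D = CL/CD = 0.7187 / 0.04694 = 15.3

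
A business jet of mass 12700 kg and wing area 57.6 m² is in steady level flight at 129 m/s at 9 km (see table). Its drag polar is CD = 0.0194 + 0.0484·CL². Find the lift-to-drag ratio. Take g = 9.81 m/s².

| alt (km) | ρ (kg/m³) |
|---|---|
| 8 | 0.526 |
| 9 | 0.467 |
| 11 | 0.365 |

At 9 km, from the table: ρ = 0.467 kg/m³.
Weight W = mg = 12700 × 9.81 = 1.2459×10^5 N; in level flight L = W.
Dynamic pressure q = 0.5 × 0.467 × 129² = 3886 Pa.
CL = W/(q·S) = 1.2459×10^5 / (3886 × 57.6) = 0.5567.
CD = 0.0194 + 0.0484 × 0.5567² = 0.0344.
L/D = CL/CD = 0.5567 / 0.0344 = 16.2

L/D = 16.2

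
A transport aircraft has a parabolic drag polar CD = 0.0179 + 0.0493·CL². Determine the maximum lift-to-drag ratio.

For CD = CD0 + K·CL², (L/D)max occurs at CL* = √(CD0/K) and equals 1/(2√(K·CD0)).
(L/D)max = 1/(2√(0.0493 × 0.0179)) = 1/(2 × 0.02971) = 16.8

(L/D)max = 16.8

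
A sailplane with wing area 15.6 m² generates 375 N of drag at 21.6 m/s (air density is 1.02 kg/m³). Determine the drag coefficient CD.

CD = 0.101

From D = ½ρv²S·CD, rearranging gives CD = 2D/(ρv²S).
CD = 2 × 375 / (1.02 × 21.6² × 15.6) = 0.101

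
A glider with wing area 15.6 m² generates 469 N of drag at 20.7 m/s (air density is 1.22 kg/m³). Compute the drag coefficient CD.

From D = ½ρv²S·CD, rearranging gives CD = 2D/(ρv²S).
CD = 2 × 469 / (1.22 × 20.7² × 15.6) = 0.115

CD = 0.115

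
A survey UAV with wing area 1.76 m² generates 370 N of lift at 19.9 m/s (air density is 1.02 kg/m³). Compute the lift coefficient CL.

CL = 1.04

From L = ½ρv²S·CL, rearranging gives CL = 2L/(ρv²S).
CL = 2 × 370 / (1.02 × 19.9² × 1.76) = 1.04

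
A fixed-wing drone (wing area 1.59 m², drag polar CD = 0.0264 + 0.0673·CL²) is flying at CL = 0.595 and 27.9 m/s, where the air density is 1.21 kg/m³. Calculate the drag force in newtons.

CD = 0.0264 + 0.0673 × 0.595² = 0.05023
D = ½ρv²S·CD = ½ × 1.21 × 27.9² × 1.59 × 0.05023 = 37.6 N

D = 37.6 N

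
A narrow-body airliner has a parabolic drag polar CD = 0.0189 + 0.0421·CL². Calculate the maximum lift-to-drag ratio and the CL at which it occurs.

For CD = CD0 + K·CL², (L/D)max occurs at CL* = √(CD0/K) and equals 1/(2√(K·CD0)).
(L/D)max = 1/(2√(0.0421 × 0.0189)) = 1/(2 × 0.02821) = 17.7
CL* = √(0.0189/0.0421) = 0.67

(L/D)max = 17.7, at CL = 0.67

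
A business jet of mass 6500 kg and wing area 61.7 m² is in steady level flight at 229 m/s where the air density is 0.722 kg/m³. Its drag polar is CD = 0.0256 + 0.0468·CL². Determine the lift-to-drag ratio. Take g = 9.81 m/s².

In steady level flight, lift balances weight: W = mg = 6500 × 9.81 = 63765 N.
Dynamic pressure q = 0.5 × 0.722 × 229² = 18930 Pa.
CL = 2W/(ρv²S) = 2×63765/(0.722×229²×61.7) = 0.05459.
CD = 0.0256 + 0.0468 × 0.05459² = 0.02574.
L/D = CL/CD = 0.05459 / 0.02574 = 2.12

L/D = 2.12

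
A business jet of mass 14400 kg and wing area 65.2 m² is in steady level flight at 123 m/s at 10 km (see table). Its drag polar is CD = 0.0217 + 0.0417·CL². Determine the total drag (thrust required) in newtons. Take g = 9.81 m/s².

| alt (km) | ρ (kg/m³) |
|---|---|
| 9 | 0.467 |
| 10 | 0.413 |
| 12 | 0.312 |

At 10 km, from the table: ρ = 0.413 kg/m³.
Level flight ⇒ L = W = m·g = 14400 × 9.81 = 1.4126×10^5 N.
q = ½ρv² = ½ × 0.413 × 123² = 3124 Pa.
CL = 2W/(ρv²S) = 2×1.4126×10^5/(0.413×123²×65.2) = 0.6935.
CD = 0.0217 + 0.0417 × 0.6935² = 0.04176.
D = q·S·CD = 3124 × 65.2 × 0.04176 = 8505 N

D = 8510 N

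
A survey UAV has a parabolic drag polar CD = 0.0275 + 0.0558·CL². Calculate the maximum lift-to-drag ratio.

For CD = CD0 + K·CL², (L/D)max occurs at CL* = √(CD0/K) and equals 1/(2√(K·CD0)).
(L/D)max = 1/(2√(0.0558 × 0.0275)) = 1/(2 × 0.03917) = 12.8

(L/D)max = 12.8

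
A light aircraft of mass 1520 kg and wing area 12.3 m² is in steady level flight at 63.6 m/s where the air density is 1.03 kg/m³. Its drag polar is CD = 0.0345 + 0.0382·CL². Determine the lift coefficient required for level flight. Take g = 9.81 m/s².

CL = 0.582

In steady level flight, lift balances weight: W = mg = 1520 × 9.81 = 14911 N.
Dynamic pressure q = 0.5 × 1.03 × 63.6² = 2083 Pa.
CL = 2W/(ρv²S) = 2×14911/(1.03×63.6²×12.3) = 0.582.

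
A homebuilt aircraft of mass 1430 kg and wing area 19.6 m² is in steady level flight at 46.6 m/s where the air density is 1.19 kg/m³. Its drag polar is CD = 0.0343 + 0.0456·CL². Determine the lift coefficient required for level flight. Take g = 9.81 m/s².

CL = 0.554

Level flight ⇒ L = W = m·g = 1430 × 9.81 = 14028 N.
q = ½ρv² = ½ × 1.19 × 46.6² = 1292 Pa.
CL = W/(q·S) = 14028 / (1292 × 19.6) = 0.5539.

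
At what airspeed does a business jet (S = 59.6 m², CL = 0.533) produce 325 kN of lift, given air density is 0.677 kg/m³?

v = 174 m/s

L = ½ρv²S·CL ⇒ v = √(2L/(ρ·S·CL))
v = √(2 × 3.25×10^5 / (0.677 × 59.6 × 0.533)) = √30220 = 174 m/s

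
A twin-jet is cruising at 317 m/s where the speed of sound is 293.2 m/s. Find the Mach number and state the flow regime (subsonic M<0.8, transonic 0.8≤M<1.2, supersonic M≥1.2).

M = v/a = 317 / 293.2 = 1.08
M = 1.08 → transonic.

M = 1.08 (transonic)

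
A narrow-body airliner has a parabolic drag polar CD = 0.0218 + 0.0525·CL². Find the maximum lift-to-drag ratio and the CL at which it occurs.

(L/D)max = 14.8, at CL = 0.644

For CD = CD0 + K·CL², (L/D)max occurs at CL* = √(CD0/K) and equals 1/(2√(K·CD0)).
(L/D)max = 1/(2√(0.0525 × 0.0218)) = 1/(2 × 0.03383) = 14.8
CL* = √(0.0218/0.0525) = 0.644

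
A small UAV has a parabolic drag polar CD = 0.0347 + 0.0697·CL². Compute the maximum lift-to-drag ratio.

(L/D)max = 10.2

For CD = CD0 + K·CL², (L/D)max occurs at CL* = √(CD0/K) and equals 1/(2√(K·CD0)).
(L/D)max = 1/(2√(0.0697 × 0.0347)) = 1/(2 × 0.04918) = 10.2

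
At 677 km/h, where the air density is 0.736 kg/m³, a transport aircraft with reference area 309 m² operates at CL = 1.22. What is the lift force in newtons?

L = 4.91×10^6 N

Convert speed: v = 677 km/h ÷ 3.6 = 188.1 m/s.
Dynamic pressure q = ½ρv² = ½ × 0.736 × 188.1² = 13010 Pa.
L = q·S·CL = 13010 × 309 × 1.22 = 4.91×10^6 N ≈ 4910 kN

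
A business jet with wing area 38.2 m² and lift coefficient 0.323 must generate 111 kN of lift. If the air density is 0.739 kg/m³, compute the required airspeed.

v = 156 m/s

L = ½ρv²S·CL ⇒ v = √(2L/(ρ·S·CL))
v = √(2 × 1.11×10^5 / (0.739 × 38.2 × 0.323)) = √24350 = 156 m/s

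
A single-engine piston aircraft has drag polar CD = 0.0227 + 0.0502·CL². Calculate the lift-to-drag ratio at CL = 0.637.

CD = 0.0227 + 0.0502 × 0.637² = 0.04307
L/D = CL/CD = 0.637 / 0.04307 = 14.8

L/D = 14.8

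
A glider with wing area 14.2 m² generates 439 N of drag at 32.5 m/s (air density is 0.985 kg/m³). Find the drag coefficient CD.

From D = ½ρv²S·CD, rearranging gives CD = 2D/(ρv²S).
CD = 2 × 439 / (0.985 × 32.5² × 14.2) = 0.0594

CD = 0.0594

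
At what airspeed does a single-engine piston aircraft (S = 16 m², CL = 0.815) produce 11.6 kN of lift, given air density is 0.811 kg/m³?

L = ½ρv²S·CL ⇒ v = √(2L/(ρ·S·CL))
v = √(2 × 11600 / (0.811 × 16 × 0.815)) = √2194 = 46.8 m/s

v = 46.8 m/s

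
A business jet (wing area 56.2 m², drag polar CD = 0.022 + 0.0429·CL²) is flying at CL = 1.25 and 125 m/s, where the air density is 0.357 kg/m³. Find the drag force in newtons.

D = 14000 N

CD = 0.022 + 0.0429 × 1.25² = 0.08903
D = ½ρv²S·CD = ½ × 0.357 × 125² × 56.2 × 0.08903 = 14000 N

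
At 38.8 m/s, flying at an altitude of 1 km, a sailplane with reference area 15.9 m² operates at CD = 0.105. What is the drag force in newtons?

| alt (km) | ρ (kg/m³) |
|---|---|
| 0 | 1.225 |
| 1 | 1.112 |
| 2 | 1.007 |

At 1 km, from the table: ρ = 1.112 kg/m³.
Dynamic pressure q = ½ρv² = ½ × 1.112 × 38.8² = 837 Pa.
D = q·S·CD = 837 × 15.9 × 0.105 = 1400 N

D = 1400 N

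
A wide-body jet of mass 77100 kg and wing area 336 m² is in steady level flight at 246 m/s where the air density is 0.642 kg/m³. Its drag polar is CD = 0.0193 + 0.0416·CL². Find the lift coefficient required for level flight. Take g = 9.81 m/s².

Weight W = mg = 77100 × 9.81 = 7.5635×10^5 N; in level flight L = W.
Dynamic pressure q = 0.5 × 0.642 × 246² = 19430 Pa.
CL = W/(q·S) = 7.5635×10^5 / (19430 × 336) = 0.1159.

CL = 0.116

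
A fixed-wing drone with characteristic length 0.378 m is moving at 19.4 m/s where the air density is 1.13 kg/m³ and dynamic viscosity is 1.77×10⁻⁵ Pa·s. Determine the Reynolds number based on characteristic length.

Re = ρ·v·c/μ = 1.13 × 19.4 × 0.378 / (1.77×10⁻⁵) = 4.68×10^5

Re = 4.68×10^5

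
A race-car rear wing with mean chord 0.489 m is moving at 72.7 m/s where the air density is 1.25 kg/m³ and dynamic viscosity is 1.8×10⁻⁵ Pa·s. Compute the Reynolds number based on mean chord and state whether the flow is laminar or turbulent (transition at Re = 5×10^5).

Re = 2.47×10^6 (turbulent)

Re = ρ·v·c/μ = 1.25 × 72.7 × 0.489 / (1.8×10⁻⁵) = 2.47×10^6
Since 2.47×10^6 > 5×10^5, the flow is turbulent.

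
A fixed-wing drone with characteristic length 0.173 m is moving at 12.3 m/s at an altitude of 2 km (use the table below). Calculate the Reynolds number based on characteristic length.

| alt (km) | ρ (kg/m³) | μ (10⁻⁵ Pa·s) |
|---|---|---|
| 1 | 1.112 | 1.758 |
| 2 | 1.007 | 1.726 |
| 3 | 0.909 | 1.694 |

At 2 km, from the table: ρ = 1.007 kg/m³, μ = 1.726×10⁻⁵ Pa·s.
Re = ρ·v·c/μ = 1.007 × 12.3 × 0.173 / (1.726×10⁻⁵) = 1.24×10^5

Re = 1.24×10^5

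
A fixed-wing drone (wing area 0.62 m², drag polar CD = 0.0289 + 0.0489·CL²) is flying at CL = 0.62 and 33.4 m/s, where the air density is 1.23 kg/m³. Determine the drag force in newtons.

CD = 0.0289 + 0.0489 × 0.62² = 0.0477
D = ½ρv²S·CD = ½ × 1.23 × 33.4² × 0.62 × 0.0477 = 20.3 N

D = 20.3 N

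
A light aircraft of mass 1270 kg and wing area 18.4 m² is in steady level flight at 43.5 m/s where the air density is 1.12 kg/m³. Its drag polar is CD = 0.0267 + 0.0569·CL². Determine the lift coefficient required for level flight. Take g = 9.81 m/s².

Weight W = mg = 1270 × 9.81 = 12459 N; in level flight L = W.
q = ½ρv² = ½ × 1.12 × 43.5² = 1060 Pa.
CL = W/(q·S) = 12459 / (1060 × 18.4) = 0.639.

CL = 0.639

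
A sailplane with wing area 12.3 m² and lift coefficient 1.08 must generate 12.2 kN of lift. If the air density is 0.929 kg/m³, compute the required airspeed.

v = 44.5 m/s

L = ½ρv²S·CL ⇒ v = √(2L/(ρ·S·CL))
v = √(2 × 12200 / (0.929 × 12.3 × 1.08)) = √1977 = 44.5 m/s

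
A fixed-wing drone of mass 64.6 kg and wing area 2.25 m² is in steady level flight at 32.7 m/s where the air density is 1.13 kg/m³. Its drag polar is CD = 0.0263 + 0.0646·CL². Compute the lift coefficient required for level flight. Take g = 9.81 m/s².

CL = 0.466

Level flight ⇒ L = W = m·g = 64.6 × 9.81 = 633.73 N.
Dynamic pressure q = 0.5 × 1.13 × 32.7² = 604.1 Pa.
CL = W/(q·S) = 633.73 / (604.1 × 2.25) = 0.4662.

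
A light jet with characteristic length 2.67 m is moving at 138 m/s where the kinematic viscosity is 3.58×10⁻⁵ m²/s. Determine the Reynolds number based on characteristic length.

Re = v·c/ν = 138 × 2.67 / (3.58×10⁻⁵) = 1.03×10^7

Re = 1.03×10^7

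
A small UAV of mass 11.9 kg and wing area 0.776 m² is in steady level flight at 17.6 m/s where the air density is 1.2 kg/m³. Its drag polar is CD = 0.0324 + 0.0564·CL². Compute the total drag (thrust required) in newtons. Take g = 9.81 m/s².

D = 10 N

Level flight ⇒ L = W = m·g = 11.9 × 9.81 = 116.74 N.
q = ½ρv² = ½ × 1.2 × 17.6² = 185.9 Pa.
CL = W/(q·S) = 116.74 / (185.9 × 0.776) = 0.8094.
CD = 0.0324 + 0.0564 × 0.8094² = 0.06935.
D = q·S·CD = 185.9 × 0.776 × 0.06935 = 10 N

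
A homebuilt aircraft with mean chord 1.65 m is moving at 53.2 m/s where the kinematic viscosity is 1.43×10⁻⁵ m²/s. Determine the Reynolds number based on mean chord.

Re = v·c/ν = 53.2 × 1.65 / (1.43×10⁻⁵) = 6.14×10^6

Re = 6.14×10^6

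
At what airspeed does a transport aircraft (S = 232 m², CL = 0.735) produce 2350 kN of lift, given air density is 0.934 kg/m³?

L = ½ρv²S·CL ⇒ v = √(2L/(ρ·S·CL))
v = √(2 × 2.35×10^6 / (0.934 × 232 × 0.735)) = √29510 = 172 m/s

v = 172 m/s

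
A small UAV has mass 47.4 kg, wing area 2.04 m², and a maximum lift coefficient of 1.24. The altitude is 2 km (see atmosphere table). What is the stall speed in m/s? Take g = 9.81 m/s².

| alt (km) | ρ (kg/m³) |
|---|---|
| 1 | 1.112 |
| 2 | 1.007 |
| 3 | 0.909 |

V_stall = 19.1 m/s

At 2 km, from the table: ρ = 1.007 kg/m³.
At stall, lift equals weight: L = W = m·g = 47.4 × 9.81 = 465 N.
V_stall = √(2W/(ρ·S·CL,max)) = √(2 × 465 / (1.007 × 2.04 × 1.24))
V_stall = √365.1 = 19.1 m/s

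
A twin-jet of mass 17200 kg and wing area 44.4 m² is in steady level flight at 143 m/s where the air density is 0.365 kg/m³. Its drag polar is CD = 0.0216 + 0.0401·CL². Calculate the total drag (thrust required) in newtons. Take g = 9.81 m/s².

D = 10500 N

In steady level flight, lift balances weight: W = mg = 17200 × 9.81 = 1.6873×10^5 N.
Dynamic pressure q = 0.5 × 0.365 × 143² = 3732 Pa.
Required CL = L/(qS) = 1.6873×10^5/(3732·44.4) = 1.018.
CD = 0.0216 + 0.0401 × 1.018² = 0.06318.
D = q·S·CD = 3732 × 44.4 × 0.06318 = 10470 N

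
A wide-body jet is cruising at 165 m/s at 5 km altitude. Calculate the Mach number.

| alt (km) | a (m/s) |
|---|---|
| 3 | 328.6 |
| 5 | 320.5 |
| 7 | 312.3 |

At 5 km, from the table: a = 320.5 m/s.
M = v/a = 165 / 320.5 = 0.515

M = 0.515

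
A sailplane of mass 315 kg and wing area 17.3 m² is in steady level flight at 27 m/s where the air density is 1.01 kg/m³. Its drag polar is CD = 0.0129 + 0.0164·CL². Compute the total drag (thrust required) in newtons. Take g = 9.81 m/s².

In steady level flight, lift balances weight: W = mg = 315 × 9.81 = 3090.2 N.
q = ½ρv² = ½ × 1.01 × 27² = 368.1 Pa.
CL = W/(q·S) = 3090.2 / (368.1 × 17.3) = 0.4852.
CD = 0.0129 + 0.0164 × 0.4852² = 0.01676.
D = q·S·CD = 368.1 × 17.3 × 0.01676 = 106.7 N

D = 107 N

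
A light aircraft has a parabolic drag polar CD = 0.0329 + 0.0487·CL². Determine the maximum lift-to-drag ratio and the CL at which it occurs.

For CD = CD0 + K·CL², (L/D)max occurs at CL* = √(CD0/K) and equals 1/(2√(K·CD0)).
(L/D)max = 1/(2√(0.0487 × 0.0329)) = 1/(2 × 0.04003) = 12.5
CL* = √(0.0329/0.0487) = 0.822

(L/D)max = 12.5, at CL = 0.822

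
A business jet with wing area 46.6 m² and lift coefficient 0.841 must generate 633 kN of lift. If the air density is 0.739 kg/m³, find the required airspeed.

L = ½ρv²S·CL ⇒ v = √(2L/(ρ·S·CL))
v = √(2 × 6.33×10^5 / (0.739 × 46.6 × 0.841)) = √43710 = 209 m/s

v = 209 m/s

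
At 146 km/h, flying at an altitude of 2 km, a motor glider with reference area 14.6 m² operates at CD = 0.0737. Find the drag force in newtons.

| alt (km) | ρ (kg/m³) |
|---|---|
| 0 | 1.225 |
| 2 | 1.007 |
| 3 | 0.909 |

D = 891 N

At 2 km, from the table: ρ = 1.007 kg/m³.
Convert speed: v = 146 km/h ÷ 3.6 = 40.56 m/s.
D = ½ρv²S·CD = ½ × 1.007 × 40.56² × 14.6 × 0.0737 = 891 N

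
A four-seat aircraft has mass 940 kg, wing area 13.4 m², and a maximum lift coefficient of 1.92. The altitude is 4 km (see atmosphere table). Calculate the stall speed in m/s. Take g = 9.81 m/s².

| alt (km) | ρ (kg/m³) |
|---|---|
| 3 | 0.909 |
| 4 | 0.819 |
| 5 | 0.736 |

V_stall = 29.6 m/s

At 4 km, from the table: ρ = 0.819 kg/m³.
Stall occurs when L = W at CL,max. W = mg = 940 × 9.81 = 9221 N.
From L = ½ρV²S·CL,max = W: V_stall = √(2W/(ρSCL,max)) = √(2·9221/(0.819·13.4·1.92))
V_stall = √875.3 = 29.6 m/s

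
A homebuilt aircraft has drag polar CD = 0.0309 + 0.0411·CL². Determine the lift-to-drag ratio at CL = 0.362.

L/D = 9.98

CD = 0.0309 + 0.0411 × 0.362² = 0.03629
L/D = CL/CD = 0.362 / 0.03629 = 9.98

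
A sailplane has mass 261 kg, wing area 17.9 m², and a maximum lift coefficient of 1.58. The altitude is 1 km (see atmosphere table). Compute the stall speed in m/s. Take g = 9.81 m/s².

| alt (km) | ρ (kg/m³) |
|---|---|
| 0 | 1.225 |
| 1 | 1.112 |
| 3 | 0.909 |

At 1 km, from the table: ρ = 1.112 kg/m³.
At stall, lift equals weight: L = W = m·g = 261 × 9.81 = 2560 N.
V_stall = √(2W/(ρ·S·CL,max)) = √(2 × 2560 / (1.112 × 17.9 × 1.58))
V_stall = √162.8 = 12.8 m/s

V_stall = 12.8 m/s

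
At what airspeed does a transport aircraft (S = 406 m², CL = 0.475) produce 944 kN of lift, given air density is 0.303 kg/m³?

L = ½ρv²S·CL ⇒ v = √(2L/(ρ·S·CL))
v = √(2 × 9.44×10^5 / (0.303 × 406 × 0.475)) = √32310 = 180 m/s

v = 180 m/s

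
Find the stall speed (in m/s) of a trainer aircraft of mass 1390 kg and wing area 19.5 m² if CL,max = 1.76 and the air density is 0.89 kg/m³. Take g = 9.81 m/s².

Stall occurs when L = W at CL,max. W = mg = 1390 × 9.81 = 13640 N.
From L = ½ρV²S·CL,max = W: V_stall = √(2W/(ρSCL,max)) = √(2·13640/(0.89·19.5·1.76))
V_stall = √892.8 = 29.9 m/s

V_stall = 29.9 m/s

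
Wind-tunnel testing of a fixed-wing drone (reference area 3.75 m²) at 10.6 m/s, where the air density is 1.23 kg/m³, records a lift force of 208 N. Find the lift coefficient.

From L = ½ρv²S·CL, rearranging gives CL = 2L/(ρv²S).
CL = 2 × 208 / (1.23 × 10.6² × 3.75) = 0.803

CL = 0.803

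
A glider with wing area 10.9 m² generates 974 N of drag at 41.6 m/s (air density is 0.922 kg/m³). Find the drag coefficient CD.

From D = ½ρv²S·CD, rearranging gives CD = 2D/(ρv²S).
CD = 2 × 974 / (0.922 × 41.6² × 10.9) = 0.112

CD = 0.112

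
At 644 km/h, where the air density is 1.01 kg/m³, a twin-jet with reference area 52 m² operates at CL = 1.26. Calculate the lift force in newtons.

L = 1.06×10^6 N

Convert speed: v = 644 km/h ÷ 3.6 = 178.9 m/s.
Dynamic pressure q = ½ρv² = ½ × 1.01 × 178.9² = 16160 Pa.
L = q·S·CL = 16160 × 52 × 1.26 = 1.06×10^6 N ≈ 1060 kN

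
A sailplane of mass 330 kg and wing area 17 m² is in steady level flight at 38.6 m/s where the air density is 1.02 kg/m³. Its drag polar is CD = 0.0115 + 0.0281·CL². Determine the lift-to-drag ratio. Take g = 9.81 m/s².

Weight W = mg = 330 × 9.81 = 3237.3 N; in level flight L = W.
Dynamic pressure q = 0.5 × 1.02 × 38.6² = 759.9 Pa.
CL = W/(q·S) = 3237.3 / (759.9 × 17) = 0.2506.
CD = 0.0115 + 0.0281 × 0.2506² = 0.01326.
L/D = CL/CD = 0.2506 / 0.01326 = 18.9

L/D = 18.9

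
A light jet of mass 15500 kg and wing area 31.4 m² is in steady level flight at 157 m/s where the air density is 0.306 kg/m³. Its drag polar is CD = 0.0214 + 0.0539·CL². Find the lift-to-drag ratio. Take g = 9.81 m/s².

L/D = 11.6

Level flight ⇒ L = W = m·g = 15500 × 9.81 = 1.5206×10^5 N.
Dynamic pressure q = 0.5 × 0.306 × 157² = 3771 Pa.
CL = W/(q·S) = 1.5206×10^5 / (3771 × 31.4) = 1.284.
CD = 0.0214 + 0.0539 × 1.284² = 0.1103.
L/D = CL/CD = 1.284 / 0.1103 = 11.6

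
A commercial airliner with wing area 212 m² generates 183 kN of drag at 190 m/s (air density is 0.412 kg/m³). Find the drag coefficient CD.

From D = ½ρv²S·CD, rearranging gives CD = 2D/(ρv²S).
CD = 2 × 1.83×10^5 / (0.412 × 190² × 212) = 0.116

CD = 0.116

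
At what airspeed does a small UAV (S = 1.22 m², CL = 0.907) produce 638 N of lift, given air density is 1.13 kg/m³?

L = ½ρv²S·CL ⇒ v = √(2L/(ρ·S·CL))
v = √(2 × 638 / (1.13 × 1.22 × 0.907)) = √1020 = 31.9 m/s

v = 31.9 m/s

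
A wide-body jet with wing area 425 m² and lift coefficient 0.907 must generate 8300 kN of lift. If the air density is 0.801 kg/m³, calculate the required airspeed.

v = 232 m/s

L = ½ρv²S·CL ⇒ v = √(2L/(ρ·S·CL))
v = √(2 × 8.3×10^6 / (0.801 × 425 × 0.907)) = √53760 = 232 m/s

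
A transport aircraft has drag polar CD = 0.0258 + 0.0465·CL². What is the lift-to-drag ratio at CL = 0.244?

CD = 0.0258 + 0.0465 × 0.244² = 0.02857
L/D = CL/CD = 0.244 / 0.02857 = 8.54

L/D = 8.54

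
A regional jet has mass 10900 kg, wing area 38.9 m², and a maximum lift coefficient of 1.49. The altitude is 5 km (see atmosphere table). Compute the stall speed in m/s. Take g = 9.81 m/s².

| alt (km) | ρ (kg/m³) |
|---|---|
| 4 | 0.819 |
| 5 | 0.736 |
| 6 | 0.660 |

At 5 km, from the table: ρ = 0.736 kg/m³.
Stall occurs when L = W at CL,max. W = mg = 10900 × 9.81 = 1.069×10^5 N.
V_stall = √(2W/(ρ·S·CL,max)) = √(2 × 1.069×10^5 / (0.736 × 38.9 × 1.49))
V_stall = √5013 = 70.8 m/s

V_stall = 70.8 m/s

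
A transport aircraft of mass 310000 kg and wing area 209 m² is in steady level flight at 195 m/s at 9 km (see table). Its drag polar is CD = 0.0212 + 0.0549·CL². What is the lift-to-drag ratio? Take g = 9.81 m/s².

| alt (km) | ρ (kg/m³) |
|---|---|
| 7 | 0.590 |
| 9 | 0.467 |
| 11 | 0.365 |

At 9 km, from the table: ρ = 0.467 kg/m³.
Weight W = mg = 310000 × 9.81 = 3.0411×10^6 N; in level flight L = W.
Dynamic pressure q = 0.5 × 0.467 × 195² = 8879 Pa.
CL = W/(q·S) = 3.0411×10^6 / (8879 × 209) = 1.639.
CD = 0.0212 + 0.0549 × 1.639² = 0.1686.
L/D = CL/CD = 1.639 / 0.1686 = 9.72

L/D = 9.72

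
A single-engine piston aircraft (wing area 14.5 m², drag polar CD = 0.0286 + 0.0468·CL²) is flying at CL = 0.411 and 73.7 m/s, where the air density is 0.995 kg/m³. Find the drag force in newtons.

D = 1430 N

CD = 0.0286 + 0.0468 × 0.411² = 0.03651
D = ½ρv²S·CD = ½ × 0.995 × 73.7² × 14.5 × 0.03651 = 1430 N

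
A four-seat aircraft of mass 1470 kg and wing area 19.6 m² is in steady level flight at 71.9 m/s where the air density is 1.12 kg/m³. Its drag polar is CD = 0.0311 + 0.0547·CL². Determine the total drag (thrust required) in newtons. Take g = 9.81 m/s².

Level flight ⇒ L = W = m·g = 1470 × 9.81 = 14421 N.
q = ½ρv² = ½ × 1.12 × 71.9² = 2895 Pa.
CL = 2W/(ρv²S) = 2×14421/(1.12×71.9²×19.6) = 0.2541.
CD = 0.0311 + 0.0547 × 0.2541² = 0.03463.
D = q·S·CD = 2895 × 19.6 × 0.03463 = 1965 N

D = 1970 N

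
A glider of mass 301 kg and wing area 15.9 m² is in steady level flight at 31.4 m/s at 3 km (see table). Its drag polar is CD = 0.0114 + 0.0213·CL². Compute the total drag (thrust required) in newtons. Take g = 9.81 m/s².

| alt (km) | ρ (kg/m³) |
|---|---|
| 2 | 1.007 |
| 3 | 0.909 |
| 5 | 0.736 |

D = 107 N

At 3 km, from the table: ρ = 0.909 kg/m³.
In steady level flight, lift balances weight: W = mg = 301 × 9.81 = 2952.8 N.
Dynamic pressure q = 0.5 × 0.909 × 31.4² = 448.1 Pa.
CL = W/(q·S) = 2952.8 / (448.1 × 15.9) = 0.4144.
CD = 0.0114 + 0.0213 × 0.4144² = 0.01506.
D = q·S·CD = 448.1 × 15.9 × 0.01506 = 107.3 N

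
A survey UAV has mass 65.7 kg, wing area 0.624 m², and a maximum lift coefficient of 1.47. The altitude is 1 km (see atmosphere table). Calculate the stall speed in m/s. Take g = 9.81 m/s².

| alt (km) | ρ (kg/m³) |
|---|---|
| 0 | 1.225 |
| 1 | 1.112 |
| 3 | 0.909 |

At 1 km, from the table: ρ = 1.112 kg/m³.
Weight W = mg = 65.7 × 9.81 = 644.5 N.
V_stall = √(2W/(ρ·S·CL,max)) = √(2 × 644.5 / (1.112 × 0.624 × 1.47))
V_stall = √1264 = 35.5 m/s

V_stall = 35.5 m/s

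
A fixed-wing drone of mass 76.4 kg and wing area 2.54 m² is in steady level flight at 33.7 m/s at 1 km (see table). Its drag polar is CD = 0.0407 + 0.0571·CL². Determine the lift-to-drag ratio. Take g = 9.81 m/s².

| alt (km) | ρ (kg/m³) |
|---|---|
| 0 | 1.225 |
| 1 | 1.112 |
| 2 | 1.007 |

At 1 km, from the table: ρ = 1.112 kg/m³.
Weight W = mg = 76.4 × 9.81 = 749.48 N; in level flight L = W.
Dynamic pressure q = 0.5 × 1.112 × 33.7² = 631.4 Pa.
CL = 2W/(ρv²S) = 2×749.48/(1.112×33.7²×2.54) = 0.4673.
CD = 0.0407 + 0.0571 × 0.4673² = 0.05317.
L/D = CL/CD = 0.4673 / 0.05317 = 8.79

L/D = 8.79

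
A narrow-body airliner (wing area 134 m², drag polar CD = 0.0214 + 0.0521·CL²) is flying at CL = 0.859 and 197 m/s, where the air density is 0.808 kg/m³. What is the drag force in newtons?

D = 1.26×10^5 N

CD = 0.0214 + 0.0521 × 0.859² = 0.05984
D = ½ρv²S·CD = ½ × 0.808 × 197² × 134 × 0.05984 = 1.26×10^5 N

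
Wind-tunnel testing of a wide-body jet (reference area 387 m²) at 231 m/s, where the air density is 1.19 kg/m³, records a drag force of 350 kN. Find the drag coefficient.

CD = 0.0285

From D = ½ρv²S·CD, rearranging gives CD = 2D/(ρv²S).
CD = 2 × 3.5×10^5 / (1.19 × 231² × 387) = 0.0285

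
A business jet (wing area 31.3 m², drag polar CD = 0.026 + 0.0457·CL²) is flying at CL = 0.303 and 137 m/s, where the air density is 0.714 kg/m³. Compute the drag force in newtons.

CD = 0.026 + 0.0457 × 0.303² = 0.0302
D = ½ρv²S·CD = ½ × 0.714 × 137² × 31.3 × 0.0302 = 6330 N

D = 6330 N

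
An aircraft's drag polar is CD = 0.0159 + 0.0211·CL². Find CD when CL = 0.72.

CD = 0.0268

CD = 0.0159 + 0.0211 × 0.72² = 0.0159 + 0.01094 = 0.0268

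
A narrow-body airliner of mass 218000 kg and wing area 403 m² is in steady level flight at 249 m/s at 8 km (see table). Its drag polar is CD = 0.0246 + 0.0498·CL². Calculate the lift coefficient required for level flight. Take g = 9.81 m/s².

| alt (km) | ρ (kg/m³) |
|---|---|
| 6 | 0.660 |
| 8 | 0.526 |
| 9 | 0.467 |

CL = 0.325

At 8 km, from the table: ρ = 0.526 kg/m³.
Level flight ⇒ L = W = m·g = 218000 × 9.81 = 2.1386×10^6 N.
Dynamic pressure q = 0.5 × 0.526 × 249² = 16310 Pa.
Required CL = L/(qS) = 2.1386×10^6/(16310·403) = 0.3254.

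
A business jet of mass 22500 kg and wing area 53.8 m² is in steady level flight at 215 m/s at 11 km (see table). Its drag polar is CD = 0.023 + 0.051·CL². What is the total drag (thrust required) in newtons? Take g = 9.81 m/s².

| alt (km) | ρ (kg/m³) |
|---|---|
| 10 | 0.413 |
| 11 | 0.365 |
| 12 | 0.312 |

At 11 km, from the table: ρ = 0.365 kg/m³.
In steady level flight, lift balances weight: W = mg = 22500 × 9.81 = 2.2072×10^5 N.
Dynamic pressure q = 0.5 × 0.365 × 215² = 8436 Pa.
CL = W/(q·S) = 2.2072×10^5 / (8436 × 53.8) = 0.4863.
CD = 0.023 + 0.051 × 0.4863² = 0.03506.
D = q·S·CD = 8436 × 53.8 × 0.03506 = 15910 N

D = 15900 N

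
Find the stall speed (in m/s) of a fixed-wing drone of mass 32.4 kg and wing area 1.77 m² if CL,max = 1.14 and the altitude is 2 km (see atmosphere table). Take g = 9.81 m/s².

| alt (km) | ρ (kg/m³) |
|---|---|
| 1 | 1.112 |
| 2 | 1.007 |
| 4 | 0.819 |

At 2 km, from the table: ρ = 1.007 kg/m³.
At stall, lift equals weight: L = W = m·g = 32.4 × 9.81 = 317.8 N.
From L = ½ρV²S·CL,max = W: V_stall = √(2W/(ρSCL,max)) = √(2·317.8/(1.007·1.77·1.14))
V_stall = √312.9 = 17.7 m/s

V_stall = 17.7 m/s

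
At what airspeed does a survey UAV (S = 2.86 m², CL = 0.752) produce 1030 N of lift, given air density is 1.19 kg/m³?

L = ½ρv²S·CL ⇒ v = √(2L/(ρ·S·CL))
v = √(2 × 1030 / (1.19 × 2.86 × 0.752)) = √804.9 = 28.4 m/s

v = 28.4 m/s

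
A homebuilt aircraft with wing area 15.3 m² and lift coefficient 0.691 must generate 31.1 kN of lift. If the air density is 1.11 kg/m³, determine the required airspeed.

L = ½ρv²S·CL ⇒ v = √(2L/(ρ·S·CL))
v = √(2 × 31100 / (1.11 × 15.3 × 0.691)) = √5300 = 72.8 m/s

v = 72.8 m/s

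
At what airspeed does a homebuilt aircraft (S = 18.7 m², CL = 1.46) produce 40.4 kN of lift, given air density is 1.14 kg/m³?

L = ½ρv²S·CL ⇒ v = √(2L/(ρ·S·CL))
v = √(2 × 40400 / (1.14 × 18.7 × 1.46)) = √2596 = 51 m/s

v = 51 m/s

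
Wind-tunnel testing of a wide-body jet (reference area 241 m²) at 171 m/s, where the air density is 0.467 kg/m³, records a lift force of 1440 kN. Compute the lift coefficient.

From L = ½ρv²S·CL, rearranging gives CL = 2L/(ρv²S).
CL = 2 × 1.44×10^6 / (0.467 × 171² × 241) = 0.875

CL = 0.875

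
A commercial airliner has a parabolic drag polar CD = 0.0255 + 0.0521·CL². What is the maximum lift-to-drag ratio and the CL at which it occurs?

For CD = CD0 + K·CL², (L/D)max occurs at CL* = √(CD0/K) and equals 1/(2√(K·CD0)).
(L/D)max = 1/(2√(0.0521 × 0.0255)) = 1/(2 × 0.03645) = 13.7
CL* = √(0.0255/0.0521) = 0.7

(L/D)max = 13.7, at CL = 0.7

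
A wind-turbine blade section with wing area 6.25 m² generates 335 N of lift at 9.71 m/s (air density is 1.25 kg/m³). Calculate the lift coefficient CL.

From L = ½ρv²S·CL, rearranging gives CL = 2L/(ρv²S).
CL = 2 × 335 / (1.25 × 9.71² × 6.25) = 0.91

CL = 0.91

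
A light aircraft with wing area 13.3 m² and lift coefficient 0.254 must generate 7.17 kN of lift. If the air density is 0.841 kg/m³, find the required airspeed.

v = 71 m/s

L = ½ρv²S·CL ⇒ v = √(2L/(ρ·S·CL))
v = √(2 × 7170 / (0.841 × 13.3 × 0.254)) = √5047 = 71 m/s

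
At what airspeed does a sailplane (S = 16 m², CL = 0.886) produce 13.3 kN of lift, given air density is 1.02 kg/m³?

v = 42.9 m/s

L = ½ρv²S·CL ⇒ v = √(2L/(ρ·S·CL))
v = √(2 × 13300 / (1.02 × 16 × 0.886)) = √1840 = 42.9 m/s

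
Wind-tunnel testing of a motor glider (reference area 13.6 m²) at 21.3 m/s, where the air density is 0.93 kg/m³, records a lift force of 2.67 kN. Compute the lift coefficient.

CL = 0.931

From L = ½ρv²S·CL, rearranging gives CL = 2L/(ρv²S).
CL = 2 × 2670 / (0.93 × 21.3² × 13.6) = 0.931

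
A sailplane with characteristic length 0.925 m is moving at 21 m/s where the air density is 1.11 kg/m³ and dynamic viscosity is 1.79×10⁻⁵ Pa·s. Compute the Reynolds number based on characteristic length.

Re = 1.2×10^6

Re = ρ·v·c/μ = 1.11 × 21 × 0.925 / (1.79×10⁻⁵) = 1.2×10^6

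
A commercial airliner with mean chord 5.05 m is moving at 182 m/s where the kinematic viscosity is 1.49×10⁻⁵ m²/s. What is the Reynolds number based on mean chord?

Re = v·c/ν = 182 × 5.05 / (1.49×10⁻⁵) = 6.17×10^7

Re = 6.17×10^7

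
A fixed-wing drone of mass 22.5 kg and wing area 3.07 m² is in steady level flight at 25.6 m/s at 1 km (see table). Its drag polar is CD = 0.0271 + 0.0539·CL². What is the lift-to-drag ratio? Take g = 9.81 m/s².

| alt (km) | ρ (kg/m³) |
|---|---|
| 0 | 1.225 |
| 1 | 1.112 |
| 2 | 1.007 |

L/D = 6.76

At 1 km, from the table: ρ = 1.112 kg/m³.
Weight W = mg = 22.5 × 9.81 = 220.73 N; in level flight L = W.
Dynamic pressure q = 0.5 × 1.112 × 25.6² = 364.4 Pa.
CL = W/(q·S) = 220.73 / (364.4 × 3.07) = 0.1973.
CD = 0.0271 + 0.0539 × 0.1973² = 0.0292.
L/D = CL/CD = 0.1973 / 0.0292 = 6.76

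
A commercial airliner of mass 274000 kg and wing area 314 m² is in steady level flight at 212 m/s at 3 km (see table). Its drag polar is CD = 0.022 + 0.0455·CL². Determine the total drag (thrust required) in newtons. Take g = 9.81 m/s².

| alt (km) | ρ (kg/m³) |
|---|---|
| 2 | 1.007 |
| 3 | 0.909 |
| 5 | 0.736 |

At 3 km, from the table: ρ = 0.909 kg/m³.
In steady level flight, lift balances weight: W = mg = 274000 × 9.81 = 2.6879×10^6 N.
q = ½ρv² = ½ × 0.909 × 212² = 20430 Pa.
CL = 2W/(ρv²S) = 2×2.6879×10^6/(0.909×212²×314) = 0.4191.
CD = 0.022 + 0.0455 × 0.4191² = 0.02999.
D = q·S·CD = 20430 × 314 × 0.02999 = 1.924×10^5 N

D = 1.92×10^5 N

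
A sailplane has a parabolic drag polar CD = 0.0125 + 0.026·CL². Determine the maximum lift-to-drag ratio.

(L/D)max = 27.7

For CD = CD0 + K·CL², (L/D)max occurs at CL* = √(CD0/K) and equals 1/(2√(K·CD0)).
(L/D)max = 1/(2√(0.026 × 0.0125)) = 1/(2 × 0.01803) = 27.7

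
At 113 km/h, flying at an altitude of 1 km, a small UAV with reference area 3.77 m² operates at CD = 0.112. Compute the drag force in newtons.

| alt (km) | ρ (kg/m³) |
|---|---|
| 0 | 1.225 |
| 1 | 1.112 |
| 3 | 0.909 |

At 1 km, from the table: ρ = 1.112 kg/m³.
Convert speed: v = 113 km/h ÷ 3.6 = 31.39 m/s.
Dynamic pressure q = ½ρv² = ½ × 1.112 × 31.39² = 547.8 Pa.
D = q·S·CD = 547.8 × 3.77 × 0.112 = 231 N

D = 231 N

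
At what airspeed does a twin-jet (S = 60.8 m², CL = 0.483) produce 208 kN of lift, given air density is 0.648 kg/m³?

v = 148 m/s

L = ½ρv²S·CL ⇒ v = √(2L/(ρ·S·CL))
v = √(2 × 2.08×10^5 / (0.648 × 60.8 × 0.483)) = √21860 = 148 m/s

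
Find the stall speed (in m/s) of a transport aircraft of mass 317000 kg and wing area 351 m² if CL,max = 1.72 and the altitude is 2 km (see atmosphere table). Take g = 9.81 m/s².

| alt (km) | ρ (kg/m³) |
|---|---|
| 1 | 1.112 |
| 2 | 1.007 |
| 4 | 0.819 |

At 2 km, from the table: ρ = 1.007 kg/m³.
Stall occurs when L = W at CL,max. W = mg = 317000 × 9.81 = 3.11×10^6 N.
From L = ½ρV²S·CL,max = W: V_stall = √(2W/(ρSCL,max)) = √(2·3.11×10^6/(1.007·351·1.72))
V_stall = √10230 = 101 m/s

V_stall = 101 m/s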